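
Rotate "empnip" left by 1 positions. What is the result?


Input: "empnip", rotate left by 1
First 1 characters: "e"
Remaining characters: "mpnip"
Concatenate remaining + first: "mpnip" + "e" = "mpnipe"

mpnipe


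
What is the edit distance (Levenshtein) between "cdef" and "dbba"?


Computing edit distance: "cdef" -> "dbba"
DP table:
           d    b    b    a
      0    1    2    3    4
  c   1    1    2    3    4
  d   2    1    2    3    4
  e   3    2    2    3    4
  f   4    3    3    3    4
Edit distance = dp[4][4] = 4

4


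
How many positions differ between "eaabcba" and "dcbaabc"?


Comparing "eaabcba" and "dcbaabc" position by position:
  Position 0: 'e' vs 'd' => DIFFER
  Position 1: 'a' vs 'c' => DIFFER
  Position 2: 'a' vs 'b' => DIFFER
  Position 3: 'b' vs 'a' => DIFFER
  Position 4: 'c' vs 'a' => DIFFER
  Position 5: 'b' vs 'b' => same
  Position 6: 'a' vs 'c' => DIFFER
Positions that differ: 6

6


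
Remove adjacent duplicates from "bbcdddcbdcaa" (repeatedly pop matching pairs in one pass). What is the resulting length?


Input: bbcdddcbdcaa
Stack-based adjacent duplicate removal:
  Read 'b': push. Stack: b
  Read 'b': matches stack top 'b' => pop. Stack: (empty)
  Read 'c': push. Stack: c
  Read 'd': push. Stack: cd
  Read 'd': matches stack top 'd' => pop. Stack: c
  Read 'd': push. Stack: cd
  Read 'c': push. Stack: cdc
  Read 'b': push. Stack: cdcb
  Read 'd': push. Stack: cdcbd
  Read 'c': push. Stack: cdcbdc
  Read 'a': push. Stack: cdcbdca
  Read 'a': matches stack top 'a' => pop. Stack: cdcbdc
Final stack: "cdcbdc" (length 6)

6


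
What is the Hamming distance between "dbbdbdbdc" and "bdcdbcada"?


Comparing "dbbdbdbdc" and "bdcdbcada" position by position:
  Position 0: 'd' vs 'b' => differ
  Position 1: 'b' vs 'd' => differ
  Position 2: 'b' vs 'c' => differ
  Position 3: 'd' vs 'd' => same
  Position 4: 'b' vs 'b' => same
  Position 5: 'd' vs 'c' => differ
  Position 6: 'b' vs 'a' => differ
  Position 7: 'd' vs 'd' => same
  Position 8: 'c' vs 'a' => differ
Total differences (Hamming distance): 6

6


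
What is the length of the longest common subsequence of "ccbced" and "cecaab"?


LCS of "ccbced" and "cecaab"
DP table:
           c    e    c    a    a    b
      0    0    0    0    0    0    0
  c   0    1    1    1    1    1    1
  c   0    1    1    2    2    2    2
  b   0    1    1    2    2    2    3
  c   0    1    1    2    2    2    3
  e   0    1    2    2    2    2    3
  d   0    1    2    2    2    2    3
LCS length = dp[6][6] = 3

3


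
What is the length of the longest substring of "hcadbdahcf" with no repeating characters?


Input: "hcadbdahcf"
Sliding window (track last position of each char):
  Position 0 ('h'): window [0,0] length 1 -- new best
  Position 1 ('c'): window [0,1] length 2 -- new best
  Position 2 ('a'): window [0,2] length 3 -- new best
  Position 3 ('d'): window [0,3] length 4 -- new best
  Position 4 ('b'): window [0,4] length 5 -- new best
  Position 5 ('d'): repeat (last at 3), move window start to 4
  Position 5 ('d'): window [4,5] length 2
  Position 6 ('a'): window [4,6] length 3
  Position 7 ('h'): window [4,7] length 4
  Position 8 ('c'): window [4,8] length 5
  Position 9 ('f'): window [4,9] length 6 -- new best
Longest substring with no repeats: "bdahcf" with length 6

6


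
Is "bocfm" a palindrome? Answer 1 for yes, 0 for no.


Input: bocfm
Reversed: mfcob
  Compare pos 0 ('b') with pos 4 ('m'): MISMATCH
  Compare pos 1 ('o') with pos 3 ('f'): MISMATCH
Result: not a palindrome

0


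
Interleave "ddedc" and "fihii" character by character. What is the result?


Interleaving "ddedc" and "fihii":
  Position 0: 'd' from first, 'f' from second => "df"
  Position 1: 'd' from first, 'i' from second => "di"
  Position 2: 'e' from first, 'h' from second => "eh"
  Position 3: 'd' from first, 'i' from second => "di"
  Position 4: 'c' from first, 'i' from second => "ci"
Result: dfdiehdici

dfdiehdici


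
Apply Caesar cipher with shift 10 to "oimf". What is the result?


Caesar cipher: shift "oimf" by 10
  'o' (pos 14) + 10 = pos 24 = 'y'
  'i' (pos 8) + 10 = pos 18 = 's'
  'm' (pos 12) + 10 = pos 22 = 'w'
  'f' (pos 5) + 10 = pos 15 = 'p'
Result: yswp

yswp


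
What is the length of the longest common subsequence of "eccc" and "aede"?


LCS of "eccc" and "aede"
DP table:
           a    e    d    e
      0    0    0    0    0
  e   0    0    1    1    1
  c   0    0    1    1    1
  c   0    0    1    1    1
  c   0    0    1    1    1
LCS length = dp[4][4] = 1

1


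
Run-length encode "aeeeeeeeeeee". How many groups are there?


Input: aeeeeeeeeeee
Scanning for consecutive runs:
  Group 1: 'a' x 1 (positions 0-0)
  Group 2: 'e' x 11 (positions 1-11)
Total groups: 2

2


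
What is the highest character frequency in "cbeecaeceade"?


Input: cbeecaeceade
Character counts:
  'a': 2
  'b': 1
  'c': 3
  'd': 1
  'e': 5
Maximum frequency: 5

5


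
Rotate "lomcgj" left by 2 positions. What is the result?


Input: "lomcgj", rotate left by 2
First 2 characters: "lo"
Remaining characters: "mcgj"
Concatenate remaining + first: "mcgj" + "lo" = "mcgjlo"

mcgjlo


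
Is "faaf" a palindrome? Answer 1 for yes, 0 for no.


Input: faaf
Reversed: faaf
  Compare pos 0 ('f') with pos 3 ('f'): match
  Compare pos 1 ('a') with pos 2 ('a'): match
Result: palindrome

1


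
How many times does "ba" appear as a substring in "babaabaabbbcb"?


Searching for "ba" in "babaabaabbbcb"
Scanning each position:
  Position 0: "ba" => MATCH
  Position 1: "ab" => no
  Position 2: "ba" => MATCH
  Position 3: "aa" => no
  Position 4: "ab" => no
  Position 5: "ba" => MATCH
  Position 6: "aa" => no
  Position 7: "ab" => no
  Position 8: "bb" => no
  Position 9: "bb" => no
  Position 10: "bc" => no
  Position 11: "cb" => no
Total occurrences: 3

3


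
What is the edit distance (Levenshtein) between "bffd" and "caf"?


Computing edit distance: "bffd" -> "caf"
DP table:
           c    a    f
      0    1    2    3
  b   1    1    2    3
  f   2    2    2    2
  f   3    3    3    2
  d   4    4    4    3
Edit distance = dp[4][3] = 3

3


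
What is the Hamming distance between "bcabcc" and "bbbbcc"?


Comparing "bcabcc" and "bbbbcc" position by position:
  Position 0: 'b' vs 'b' => same
  Position 1: 'c' vs 'b' => differ
  Position 2: 'a' vs 'b' => differ
  Position 3: 'b' vs 'b' => same
  Position 4: 'c' vs 'c' => same
  Position 5: 'c' vs 'c' => same
Total differences (Hamming distance): 2

2


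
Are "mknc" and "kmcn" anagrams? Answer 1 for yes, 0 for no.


Strings: "mknc", "kmcn"
Sorted first:  ckmn
Sorted second: ckmn
Sorted forms match => anagrams

1


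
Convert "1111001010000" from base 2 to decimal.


Input: "1111001010000" in base 2
Positional expansion:
  Digit '1' (value 1) x 2^12 = 4096
  Digit '1' (value 1) x 2^11 = 2048
  Digit '1' (value 1) x 2^10 = 1024
  Digit '1' (value 1) x 2^9 = 512
  Digit '0' (value 0) x 2^8 = 0
  Digit '0' (value 0) x 2^7 = 0
  Digit '1' (value 1) x 2^6 = 64
  Digit '0' (value 0) x 2^5 = 0
  Digit '1' (value 1) x 2^4 = 16
  Digit '0' (value 0) x 2^3 = 0
  Digit '0' (value 0) x 2^2 = 0
  Digit '0' (value 0) x 2^1 = 0
  Digit '0' (value 0) x 2^0 = 0
Sum = 7760

7760


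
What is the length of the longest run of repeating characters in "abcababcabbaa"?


Input: "abcababcabbaa"
Scanning for longest run:
  Position 1 ('b'): new char, reset run to 1
  Position 2 ('c'): new char, reset run to 1
  Position 3 ('a'): new char, reset run to 1
  Position 4 ('b'): new char, reset run to 1
  Position 5 ('a'): new char, reset run to 1
  Position 6 ('b'): new char, reset run to 1
  Position 7 ('c'): new char, reset run to 1
  Position 8 ('a'): new char, reset run to 1
  Position 9 ('b'): new char, reset run to 1
  Position 10 ('b'): continues run of 'b', length=2
  Position 11 ('a'): new char, reset run to 1
  Position 12 ('a'): continues run of 'a', length=2
Longest run: 'b' with length 2

2


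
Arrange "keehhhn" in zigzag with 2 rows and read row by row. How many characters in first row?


Zigzag "keehhhn" into 2 rows:
Placing characters:
  'k' => row 0
  'e' => row 1
  'e' => row 0
  'h' => row 1
  'h' => row 0
  'h' => row 1
  'n' => row 0
Rows:
  Row 0: "kehn"
  Row 1: "ehh"
First row length: 4

4


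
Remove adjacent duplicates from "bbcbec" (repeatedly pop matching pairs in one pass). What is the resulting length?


Input: bbcbec
Stack-based adjacent duplicate removal:
  Read 'b': push. Stack: b
  Read 'b': matches stack top 'b' => pop. Stack: (empty)
  Read 'c': push. Stack: c
  Read 'b': push. Stack: cb
  Read 'e': push. Stack: cbe
  Read 'c': push. Stack: cbec
Final stack: "cbec" (length 4)

4


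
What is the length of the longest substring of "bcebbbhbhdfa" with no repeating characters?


Input: "bcebbbhbhdfa"
Sliding window (track last position of each char):
  Position 0 ('b'): window [0,0] length 1 -- new best
  Position 1 ('c'): window [0,1] length 2 -- new best
  Position 2 ('e'): window [0,2] length 3 -- new best
  Position 3 ('b'): repeat (last at 0), move window start to 1
  Position 3 ('b'): window [1,3] length 3
  Position 4 ('b'): repeat (last at 3), move window start to 4
  Position 4 ('b'): window [4,4] length 1
  Position 5 ('b'): repeat (last at 4), move window start to 5
  Position 5 ('b'): window [5,5] length 1
  Position 6 ('h'): window [5,6] length 2
  Position 7 ('b'): repeat (last at 5), move window start to 6
  Position 7 ('b'): window [6,7] length 2
  Position 8 ('h'): repeat (last at 6), move window start to 7
  Position 8 ('h'): window [7,8] length 2
  Position 9 ('d'): window [7,9] length 3
  Position 10 ('f'): window [7,10] length 4 -- new best
  Position 11 ('a'): window [7,11] length 5 -- new best
Longest substring with no repeats: "bhdfa" with length 5

5


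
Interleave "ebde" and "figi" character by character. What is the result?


Interleaving "ebde" and "figi":
  Position 0: 'e' from first, 'f' from second => "ef"
  Position 1: 'b' from first, 'i' from second => "bi"
  Position 2: 'd' from first, 'g' from second => "dg"
  Position 3: 'e' from first, 'i' from second => "ei"
Result: efbidgei

efbidgei


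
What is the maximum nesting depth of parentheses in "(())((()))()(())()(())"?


Input: "(())((()))()(())()(())"
Tracking depth:
  Position 0 '(': depth becomes 1
  Position 1 '(': depth becomes 2
  Position 2 ')': depth becomes 1
  Position 3 ')': depth becomes 0
  Position 4 '(': depth becomes 1
  Position 5 '(': depth becomes 2
  Position 6 '(': depth becomes 3
  Position 7 ')': depth becomes 2
  Position 8 ')': depth becomes 1
  Position 9 ')': depth becomes 0
  Position 10 '(': depth becomes 1
  Position 11 ')': depth becomes 0
  Position 12 '(': depth becomes 1
  Position 13 '(': depth becomes 2
  Position 14 ')': depth becomes 1
  Position 15 ')': depth becomes 0
  Position 16 '(': depth becomes 1
  Position 17 ')': depth becomes 0
  Position 18 '(': depth becomes 1
  Position 19 '(': depth becomes 2
  Position 20 ')': depth becomes 1
  Position 21 ')': depth becomes 0
Maximum depth reached: 3

3


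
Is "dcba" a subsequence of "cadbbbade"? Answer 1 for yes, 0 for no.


Check if "dcba" is a subsequence of "cadbbbade"
Greedy scan:
  Position 0 ('c'): no match needed
  Position 1 ('a'): no match needed
  Position 2 ('d'): matches sub[0] = 'd'
  Position 3 ('b'): no match needed
  Position 4 ('b'): no match needed
  Position 5 ('b'): no match needed
  Position 6 ('a'): no match needed
  Position 7 ('d'): no match needed
  Position 8 ('e'): no match needed
Only matched 1/4 characters => not a subsequence

0


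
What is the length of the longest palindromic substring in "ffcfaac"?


Input: "ffcfaac"
Checking substrings for palindromes:
  [1:4] "fcf" (len 3) => palindrome
  [0:2] "ff" (len 2) => palindrome
  [4:6] "aa" (len 2) => palindrome
Longest palindromic substring: "fcf" with length 3

3


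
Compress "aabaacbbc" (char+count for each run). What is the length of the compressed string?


Input: aabaacbbc
Runs:
  'a' x 2 => "a2"
  'b' x 1 => "b1"
  'a' x 2 => "a2"
  'c' x 1 => "c1"
  'b' x 2 => "b2"
  'c' x 1 => "c1"
Compressed: "a2b1a2c1b2c1"
Compressed length: 12

12


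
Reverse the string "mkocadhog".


Input: mkocadhog
Reading characters right to left:
  Position 8: 'g'
  Position 7: 'o'
  Position 6: 'h'
  Position 5: 'd'
  Position 4: 'a'
  Position 3: 'c'
  Position 2: 'o'
  Position 1: 'k'
  Position 0: 'm'
Reversed: gohdacokm

gohdacokm


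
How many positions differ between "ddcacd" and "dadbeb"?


Comparing "ddcacd" and "dadbeb" position by position:
  Position 0: 'd' vs 'd' => same
  Position 1: 'd' vs 'a' => DIFFER
  Position 2: 'c' vs 'd' => DIFFER
  Position 3: 'a' vs 'b' => DIFFER
  Position 4: 'c' vs 'e' => DIFFER
  Position 5: 'd' vs 'b' => DIFFER
Positions that differ: 5

5


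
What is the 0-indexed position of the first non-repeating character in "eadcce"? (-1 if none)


Input: eadcce
Character frequencies:
  'a': 1
  'c': 2
  'd': 1
  'e': 2
Scanning left to right for freq == 1:
  Position 0 ('e'): freq=2, skip
  Position 1 ('a'): unique! => answer = 1

1


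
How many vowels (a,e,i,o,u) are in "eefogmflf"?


Input: eefogmflf
Checking each character:
  'e' at position 0: vowel (running total: 1)
  'e' at position 1: vowel (running total: 2)
  'f' at position 2: consonant
  'o' at position 3: vowel (running total: 3)
  'g' at position 4: consonant
  'm' at position 5: consonant
  'f' at position 6: consonant
  'l' at position 7: consonant
  'f' at position 8: consonant
Total vowels: 3

3


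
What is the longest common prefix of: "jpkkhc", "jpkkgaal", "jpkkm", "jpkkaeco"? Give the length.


Words: jpkkhc, jpkkgaal, jpkkm, jpkkaeco
  Position 0: all 'j' => match
  Position 1: all 'p' => match
  Position 2: all 'k' => match
  Position 3: all 'k' => match
  Position 4: ('h', 'g', 'm', 'a') => mismatch, stop
LCP = "jpkk" (length 4)

4


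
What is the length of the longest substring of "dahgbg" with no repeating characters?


Input: "dahgbg"
Sliding window (track last position of each char):
  Position 0 ('d'): window [0,0] length 1 -- new best
  Position 1 ('a'): window [0,1] length 2 -- new best
  Position 2 ('h'): window [0,2] length 3 -- new best
  Position 3 ('g'): window [0,3] length 4 -- new best
  Position 4 ('b'): window [0,4] length 5 -- new best
  Position 5 ('g'): repeat (last at 3), move window start to 4
  Position 5 ('g'): window [4,5] length 2
Longest substring with no repeats: "dahgb" with length 5

5


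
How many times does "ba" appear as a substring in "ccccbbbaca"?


Searching for "ba" in "ccccbbbaca"
Scanning each position:
  Position 0: "cc" => no
  Position 1: "cc" => no
  Position 2: "cc" => no
  Position 3: "cb" => no
  Position 4: "bb" => no
  Position 5: "bb" => no
  Position 6: "ba" => MATCH
  Position 7: "ac" => no
  Position 8: "ca" => no
Total occurrences: 1

1


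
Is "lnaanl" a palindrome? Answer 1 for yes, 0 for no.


Input: lnaanl
Reversed: lnaanl
  Compare pos 0 ('l') with pos 5 ('l'): match
  Compare pos 1 ('n') with pos 4 ('n'): match
  Compare pos 2 ('a') with pos 3 ('a'): match
Result: palindrome

1


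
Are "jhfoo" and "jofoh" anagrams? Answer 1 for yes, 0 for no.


Strings: "jhfoo", "jofoh"
Sorted first:  fhjoo
Sorted second: fhjoo
Sorted forms match => anagrams

1


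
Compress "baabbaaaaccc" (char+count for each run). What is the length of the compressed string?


Input: baabbaaaaccc
Runs:
  'b' x 1 => "b1"
  'a' x 2 => "a2"
  'b' x 2 => "b2"
  'a' x 4 => "a4"
  'c' x 3 => "c3"
Compressed: "b1a2b2a4c3"
Compressed length: 10

10


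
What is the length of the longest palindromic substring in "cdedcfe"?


Input: "cdedcfe"
Checking substrings for palindromes:
  [0:5] "cdedc" (len 5) => palindrome
  [1:4] "ded" (len 3) => palindrome
Longest palindromic substring: "cdedc" with length 5

5


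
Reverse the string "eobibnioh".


Input: eobibnioh
Reading characters right to left:
  Position 8: 'h'
  Position 7: 'o'
  Position 6: 'i'
  Position 5: 'n'
  Position 4: 'b'
  Position 3: 'i'
  Position 2: 'b'
  Position 1: 'o'
  Position 0: 'e'
Reversed: hoinbiboe

hoinbiboe


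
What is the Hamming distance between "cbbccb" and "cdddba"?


Comparing "cbbccb" and "cdddba" position by position:
  Position 0: 'c' vs 'c' => same
  Position 1: 'b' vs 'd' => differ
  Position 2: 'b' vs 'd' => differ
  Position 3: 'c' vs 'd' => differ
  Position 4: 'c' vs 'b' => differ
  Position 5: 'b' vs 'a' => differ
Total differences (Hamming distance): 5

5


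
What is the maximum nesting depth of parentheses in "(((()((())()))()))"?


Input: "(((()((())()))()))"
Tracking depth:
  Position 0 '(': depth becomes 1
  Position 1 '(': depth becomes 2
  Position 2 '(': depth becomes 3
  Position 3 '(': depth becomes 4
  Position 4 ')': depth becomes 3
  Position 5 '(': depth becomes 4
  Position 6 '(': depth becomes 5
  Position 7 '(': depth becomes 6
  Position 8 ')': depth becomes 5
  Position 9 ')': depth becomes 4
  Position 10 '(': depth becomes 5
  Position 11 ')': depth becomes 4
  Position 12 ')': depth becomes 3
  Position 13 ')': depth becomes 2
  Position 14 '(': depth becomes 3
  Position 15 ')': depth becomes 2
  Position 16 ')': depth becomes 1
  Position 17 ')': depth becomes 0
Maximum depth reached: 6

6


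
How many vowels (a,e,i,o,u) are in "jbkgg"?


Input: jbkgg
Checking each character:
  'j' at position 0: consonant
  'b' at position 1: consonant
  'k' at position 2: consonant
  'g' at position 3: consonant
  'g' at position 4: consonant
Total vowels: 0

0


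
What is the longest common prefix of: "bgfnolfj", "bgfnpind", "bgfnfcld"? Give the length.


Words: bgfnolfj, bgfnpind, bgfnfcld
  Position 0: all 'b' => match
  Position 1: all 'g' => match
  Position 2: all 'f' => match
  Position 3: all 'n' => match
  Position 4: ('o', 'p', 'f') => mismatch, stop
LCP = "bgfn" (length 4)

4


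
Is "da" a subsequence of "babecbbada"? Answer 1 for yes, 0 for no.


Check if "da" is a subsequence of "babecbbada"
Greedy scan:
  Position 0 ('b'): no match needed
  Position 1 ('a'): no match needed
  Position 2 ('b'): no match needed
  Position 3 ('e'): no match needed
  Position 4 ('c'): no match needed
  Position 5 ('b'): no match needed
  Position 6 ('b'): no match needed
  Position 7 ('a'): no match needed
  Position 8 ('d'): matches sub[0] = 'd'
  Position 9 ('a'): matches sub[1] = 'a'
All 2 characters matched => is a subsequence

1


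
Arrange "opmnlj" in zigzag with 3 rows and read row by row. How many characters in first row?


Zigzag "opmnlj" into 3 rows:
Placing characters:
  'o' => row 0
  'p' => row 1
  'm' => row 2
  'n' => row 1
  'l' => row 0
  'j' => row 1
Rows:
  Row 0: "ol"
  Row 1: "pnj"
  Row 2: "m"
First row length: 2

2


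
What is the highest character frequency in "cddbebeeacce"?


Input: cddbebeeacce
Character counts:
  'a': 1
  'b': 2
  'c': 3
  'd': 2
  'e': 4
Maximum frequency: 4

4


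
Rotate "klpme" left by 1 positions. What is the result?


Input: "klpme", rotate left by 1
First 1 characters: "k"
Remaining characters: "lpme"
Concatenate remaining + first: "lpme" + "k" = "lpmek"

lpmek


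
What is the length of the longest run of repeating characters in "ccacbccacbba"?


Input: "ccacbccacbba"
Scanning for longest run:
  Position 1 ('c'): continues run of 'c', length=2
  Position 2 ('a'): new char, reset run to 1
  Position 3 ('c'): new char, reset run to 1
  Position 4 ('b'): new char, reset run to 1
  Position 5 ('c'): new char, reset run to 1
  Position 6 ('c'): continues run of 'c', length=2
  Position 7 ('a'): new char, reset run to 1
  Position 8 ('c'): new char, reset run to 1
  Position 9 ('b'): new char, reset run to 1
  Position 10 ('b'): continues run of 'b', length=2
  Position 11 ('a'): new char, reset run to 1
Longest run: 'c' with length 2

2


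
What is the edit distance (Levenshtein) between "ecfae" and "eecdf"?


Computing edit distance: "ecfae" -> "eecdf"
DP table:
           e    e    c    d    f
      0    1    2    3    4    5
  e   1    0    1    2    3    4
  c   2    1    1    1    2    3
  f   3    2    2    2    2    2
  a   4    3    3    3    3    3
  e   5    4    3    4    4    4
Edit distance = dp[5][5] = 4

4


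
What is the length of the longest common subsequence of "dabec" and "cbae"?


LCS of "dabec" and "cbae"
DP table:
           c    b    a    e
      0    0    0    0    0
  d   0    0    0    0    0
  a   0    0    0    1    1
  b   0    0    1    1    1
  e   0    0    1    1    2
  c   0    1    1    1    2
LCS length = dp[5][4] = 2

2


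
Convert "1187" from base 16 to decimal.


Input: "1187" in base 16
Positional expansion:
  Digit '1' (value 1) x 16^3 = 4096
  Digit '1' (value 1) x 16^2 = 256
  Digit '8' (value 8) x 16^1 = 128
  Digit '7' (value 7) x 16^0 = 7
Sum = 4487

4487


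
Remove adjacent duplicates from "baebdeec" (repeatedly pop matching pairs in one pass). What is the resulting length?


Input: baebdeec
Stack-based adjacent duplicate removal:
  Read 'b': push. Stack: b
  Read 'a': push. Stack: ba
  Read 'e': push. Stack: bae
  Read 'b': push. Stack: baeb
  Read 'd': push. Stack: baebd
  Read 'e': push. Stack: baebde
  Read 'e': matches stack top 'e' => pop. Stack: baebd
  Read 'c': push. Stack: baebdc
Final stack: "baebdc" (length 6)

6


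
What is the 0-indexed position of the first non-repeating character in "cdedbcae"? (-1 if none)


Input: cdedbcae
Character frequencies:
  'a': 1
  'b': 1
  'c': 2
  'd': 2
  'e': 2
Scanning left to right for freq == 1:
  Position 0 ('c'): freq=2, skip
  Position 1 ('d'): freq=2, skip
  Position 2 ('e'): freq=2, skip
  Position 3 ('d'): freq=2, skip
  Position 4 ('b'): unique! => answer = 4

4


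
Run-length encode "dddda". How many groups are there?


Input: dddda
Scanning for consecutive runs:
  Group 1: 'd' x 4 (positions 0-3)
  Group 2: 'a' x 1 (positions 4-4)
Total groups: 2

2


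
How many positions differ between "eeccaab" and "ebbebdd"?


Comparing "eeccaab" and "ebbebdd" position by position:
  Position 0: 'e' vs 'e' => same
  Position 1: 'e' vs 'b' => DIFFER
  Position 2: 'c' vs 'b' => DIFFER
  Position 3: 'c' vs 'e' => DIFFER
  Position 4: 'a' vs 'b' => DIFFER
  Position 5: 'a' vs 'd' => DIFFER
  Position 6: 'b' vs 'd' => DIFFER
Positions that differ: 6

6


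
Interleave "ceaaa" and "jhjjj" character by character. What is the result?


Interleaving "ceaaa" and "jhjjj":
  Position 0: 'c' from first, 'j' from second => "cj"
  Position 1: 'e' from first, 'h' from second => "eh"
  Position 2: 'a' from first, 'j' from second => "aj"
  Position 3: 'a' from first, 'j' from second => "aj"
  Position 4: 'a' from first, 'j' from second => "aj"
Result: cjehajajaj

cjehajajaj


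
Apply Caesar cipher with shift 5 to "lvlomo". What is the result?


Caesar cipher: shift "lvlomo" by 5
  'l' (pos 11) + 5 = pos 16 = 'q'
  'v' (pos 21) + 5 = pos 0 = 'a'
  'l' (pos 11) + 5 = pos 16 = 'q'
  'o' (pos 14) + 5 = pos 19 = 't'
  'm' (pos 12) + 5 = pos 17 = 'r'
  'o' (pos 14) + 5 = pos 19 = 't'
Result: qaqtrt

qaqtrt


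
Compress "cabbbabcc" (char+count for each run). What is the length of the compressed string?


Input: cabbbabcc
Runs:
  'c' x 1 => "c1"
  'a' x 1 => "a1"
  'b' x 3 => "b3"
  'a' x 1 => "a1"
  'b' x 1 => "b1"
  'c' x 2 => "c2"
Compressed: "c1a1b3a1b1c2"
Compressed length: 12

12


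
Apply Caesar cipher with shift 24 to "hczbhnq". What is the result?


Caesar cipher: shift "hczbhnq" by 24
  'h' (pos 7) + 24 = pos 5 = 'f'
  'c' (pos 2) + 24 = pos 0 = 'a'
  'z' (pos 25) + 24 = pos 23 = 'x'
  'b' (pos 1) + 24 = pos 25 = 'z'
  'h' (pos 7) + 24 = pos 5 = 'f'
  'n' (pos 13) + 24 = pos 11 = 'l'
  'q' (pos 16) + 24 = pos 14 = 'o'
Result: faxzflo

faxzflo


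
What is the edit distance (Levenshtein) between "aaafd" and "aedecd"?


Computing edit distance: "aaafd" -> "aedecd"
DP table:
           a    e    d    e    c    d
      0    1    2    3    4    5    6
  a   1    0    1    2    3    4    5
  a   2    1    1    2    3    4    5
  a   3    2    2    2    3    4    5
  f   4    3    3    3    3    4    5
  d   5    4    4    3    4    4    4
Edit distance = dp[5][6] = 4

4


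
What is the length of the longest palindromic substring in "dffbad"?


Input: "dffbad"
Checking substrings for palindromes:
  [1:3] "ff" (len 2) => palindrome
Longest palindromic substring: "ff" with length 2

2


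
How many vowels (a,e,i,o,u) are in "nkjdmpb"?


Input: nkjdmpb
Checking each character:
  'n' at position 0: consonant
  'k' at position 1: consonant
  'j' at position 2: consonant
  'd' at position 3: consonant
  'm' at position 4: consonant
  'p' at position 5: consonant
  'b' at position 6: consonant
Total vowels: 0

0


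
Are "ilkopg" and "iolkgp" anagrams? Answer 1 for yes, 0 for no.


Strings: "ilkopg", "iolkgp"
Sorted first:  giklop
Sorted second: giklop
Sorted forms match => anagrams

1


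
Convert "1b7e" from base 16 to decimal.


Input: "1b7e" in base 16
Positional expansion:
  Digit '1' (value 1) x 16^3 = 4096
  Digit 'b' (value 11) x 16^2 = 2816
  Digit '7' (value 7) x 16^1 = 112
  Digit 'e' (value 14) x 16^0 = 14
Sum = 7038

7038


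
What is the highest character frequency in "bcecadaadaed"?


Input: bcecadaadaed
Character counts:
  'a': 4
  'b': 1
  'c': 2
  'd': 3
  'e': 2
Maximum frequency: 4

4


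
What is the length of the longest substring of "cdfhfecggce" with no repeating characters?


Input: "cdfhfecggce"
Sliding window (track last position of each char):
  Position 0 ('c'): window [0,0] length 1 -- new best
  Position 1 ('d'): window [0,1] length 2 -- new best
  Position 2 ('f'): window [0,2] length 3 -- new best
  Position 3 ('h'): window [0,3] length 4 -- new best
  Position 4 ('f'): repeat (last at 2), move window start to 3
  Position 4 ('f'): window [3,4] length 2
  Position 5 ('e'): window [3,5] length 3
  Position 6 ('c'): window [3,6] length 4
  Position 7 ('g'): window [3,7] length 5 -- new best
  Position 8 ('g'): repeat (last at 7), move window start to 8
  Position 8 ('g'): window [8,8] length 1
  Position 9 ('c'): window [8,9] length 2
  Position 10 ('e'): window [8,10] length 3
Longest substring with no repeats: "hfecg" with length 5

5


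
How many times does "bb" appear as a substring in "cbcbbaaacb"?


Searching for "bb" in "cbcbbaaacb"
Scanning each position:
  Position 0: "cb" => no
  Position 1: "bc" => no
  Position 2: "cb" => no
  Position 3: "bb" => MATCH
  Position 4: "ba" => no
  Position 5: "aa" => no
  Position 6: "aa" => no
  Position 7: "ac" => no
  Position 8: "cb" => no
Total occurrences: 1

1


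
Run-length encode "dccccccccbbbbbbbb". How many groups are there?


Input: dccccccccbbbbbbbb
Scanning for consecutive runs:
  Group 1: 'd' x 1 (positions 0-0)
  Group 2: 'c' x 8 (positions 1-8)
  Group 3: 'b' x 8 (positions 9-16)
Total groups: 3

3


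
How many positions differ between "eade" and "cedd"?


Comparing "eade" and "cedd" position by position:
  Position 0: 'e' vs 'c' => DIFFER
  Position 1: 'a' vs 'e' => DIFFER
  Position 2: 'd' vs 'd' => same
  Position 3: 'e' vs 'd' => DIFFER
Positions that differ: 3

3


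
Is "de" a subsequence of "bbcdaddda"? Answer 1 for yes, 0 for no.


Check if "de" is a subsequence of "bbcdaddda"
Greedy scan:
  Position 0 ('b'): no match needed
  Position 1 ('b'): no match needed
  Position 2 ('c'): no match needed
  Position 3 ('d'): matches sub[0] = 'd'
  Position 4 ('a'): no match needed
  Position 5 ('d'): no match needed
  Position 6 ('d'): no match needed
  Position 7 ('d'): no match needed
  Position 8 ('a'): no match needed
Only matched 1/2 characters => not a subsequence

0


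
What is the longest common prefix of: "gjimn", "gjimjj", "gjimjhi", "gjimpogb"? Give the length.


Words: gjimn, gjimjj, gjimjhi, gjimpogb
  Position 0: all 'g' => match
  Position 1: all 'j' => match
  Position 2: all 'i' => match
  Position 3: all 'm' => match
  Position 4: ('n', 'j', 'j', 'p') => mismatch, stop
LCP = "gjim" (length 4)

4


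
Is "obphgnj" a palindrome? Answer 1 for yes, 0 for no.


Input: obphgnj
Reversed: jnghpbo
  Compare pos 0 ('o') with pos 6 ('j'): MISMATCH
  Compare pos 1 ('b') with pos 5 ('n'): MISMATCH
  Compare pos 2 ('p') with pos 4 ('g'): MISMATCH
Result: not a palindrome

0


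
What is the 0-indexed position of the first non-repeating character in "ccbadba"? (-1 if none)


Input: ccbadba
Character frequencies:
  'a': 2
  'b': 2
  'c': 2
  'd': 1
Scanning left to right for freq == 1:
  Position 0 ('c'): freq=2, skip
  Position 1 ('c'): freq=2, skip
  Position 2 ('b'): freq=2, skip
  Position 3 ('a'): freq=2, skip
  Position 4 ('d'): unique! => answer = 4

4


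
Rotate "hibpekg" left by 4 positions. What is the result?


Input: "hibpekg", rotate left by 4
First 4 characters: "hibp"
Remaining characters: "ekg"
Concatenate remaining + first: "ekg" + "hibp" = "ekghibp"

ekghibp


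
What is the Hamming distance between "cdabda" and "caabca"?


Comparing "cdabda" and "caabca" position by position:
  Position 0: 'c' vs 'c' => same
  Position 1: 'd' vs 'a' => differ
  Position 2: 'a' vs 'a' => same
  Position 3: 'b' vs 'b' => same
  Position 4: 'd' vs 'c' => differ
  Position 5: 'a' vs 'a' => same
Total differences (Hamming distance): 2

2


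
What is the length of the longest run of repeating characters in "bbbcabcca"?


Input: "bbbcabcca"
Scanning for longest run:
  Position 1 ('b'): continues run of 'b', length=2
  Position 2 ('b'): continues run of 'b', length=3
  Position 3 ('c'): new char, reset run to 1
  Position 4 ('a'): new char, reset run to 1
  Position 5 ('b'): new char, reset run to 1
  Position 6 ('c'): new char, reset run to 1
  Position 7 ('c'): continues run of 'c', length=2
  Position 8 ('a'): new char, reset run to 1
Longest run: 'b' with length 3

3


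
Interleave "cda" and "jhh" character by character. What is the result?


Interleaving "cda" and "jhh":
  Position 0: 'c' from first, 'j' from second => "cj"
  Position 1: 'd' from first, 'h' from second => "dh"
  Position 2: 'a' from first, 'h' from second => "ah"
Result: cjdhah

cjdhah


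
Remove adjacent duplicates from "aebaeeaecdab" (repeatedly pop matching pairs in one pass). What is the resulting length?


Input: aebaeeaecdab
Stack-based adjacent duplicate removal:
  Read 'a': push. Stack: a
  Read 'e': push. Stack: ae
  Read 'b': push. Stack: aeb
  Read 'a': push. Stack: aeba
  Read 'e': push. Stack: aebae
  Read 'e': matches stack top 'e' => pop. Stack: aeba
  Read 'a': matches stack top 'a' => pop. Stack: aeb
  Read 'e': push. Stack: aebe
  Read 'c': push. Stack: aebec
  Read 'd': push. Stack: aebecd
  Read 'a': push. Stack: aebecda
  Read 'b': push. Stack: aebecdab
Final stack: "aebecdab" (length 8)

8


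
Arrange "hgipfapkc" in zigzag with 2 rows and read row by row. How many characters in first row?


Zigzag "hgipfapkc" into 2 rows:
Placing characters:
  'h' => row 0
  'g' => row 1
  'i' => row 0
  'p' => row 1
  'f' => row 0
  'a' => row 1
  'p' => row 0
  'k' => row 1
  'c' => row 0
Rows:
  Row 0: "hifpc"
  Row 1: "gpak"
First row length: 5

5


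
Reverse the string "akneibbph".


Input: akneibbph
Reading characters right to left:
  Position 8: 'h'
  Position 7: 'p'
  Position 6: 'b'
  Position 5: 'b'
  Position 4: 'i'
  Position 3: 'e'
  Position 2: 'n'
  Position 1: 'k'
  Position 0: 'a'
Reversed: hpbbienka

hpbbienka


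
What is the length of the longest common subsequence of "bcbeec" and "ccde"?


LCS of "bcbeec" and "ccde"
DP table:
           c    c    d    e
      0    0    0    0    0
  b   0    0    0    0    0
  c   0    1    1    1    1
  b   0    1    1    1    1
  e   0    1    1    1    2
  e   0    1    1    1    2
  c   0    1    2    2    2
LCS length = dp[6][4] = 2

2


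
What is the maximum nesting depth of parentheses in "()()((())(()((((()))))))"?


Input: "()()((())(()((((()))))))"
Tracking depth:
  Position 0 '(': depth becomes 1
  Position 1 ')': depth becomes 0
  Position 2 '(': depth becomes 1
  Position 3 ')': depth becomes 0
  Position 4 '(': depth becomes 1
  Position 5 '(': depth becomes 2
  Position 6 '(': depth becomes 3
  Position 7 ')': depth becomes 2
  Position 8 ')': depth becomes 1
  Position 9 '(': depth becomes 2
  Position 10 '(': depth becomes 3
  Position 11 ')': depth becomes 2
  Position 12 '(': depth becomes 3
  Position 13 '(': depth becomes 4
  Position 14 '(': depth becomes 5
  Position 15 '(': depth becomes 6
  Position 16 '(': depth becomes 7
  Position 17 ')': depth becomes 6
  Position 18 ')': depth becomes 5
  Position 19 ')': depth becomes 4
  Position 20 ')': depth becomes 3
  Position 21 ')': depth becomes 2
  Position 22 ')': depth becomes 1
  Position 23 ')': depth becomes 0
Maximum depth reached: 7

7


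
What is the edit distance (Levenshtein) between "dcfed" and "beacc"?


Computing edit distance: "dcfed" -> "beacc"
DP table:
           b    e    a    c    c
      0    1    2    3    4    5
  d   1    1    2    3    4    5
  c   2    2    2    3    3    4
  f   3    3    3    3    4    4
  e   4    4    3    4    4    5
  d   5    5    4    4    5    5
Edit distance = dp[5][5] = 5

5


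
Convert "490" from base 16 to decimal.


Input: "490" in base 16
Positional expansion:
  Digit '4' (value 4) x 16^2 = 1024
  Digit '9' (value 9) x 16^1 = 144
  Digit '0' (value 0) x 16^0 = 0
Sum = 1168

1168


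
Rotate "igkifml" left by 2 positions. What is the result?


Input: "igkifml", rotate left by 2
First 2 characters: "ig"
Remaining characters: "kifml"
Concatenate remaining + first: "kifml" + "ig" = "kifmlig"

kifmlig


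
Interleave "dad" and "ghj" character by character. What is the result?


Interleaving "dad" and "ghj":
  Position 0: 'd' from first, 'g' from second => "dg"
  Position 1: 'a' from first, 'h' from second => "ah"
  Position 2: 'd' from first, 'j' from second => "dj"
Result: dgahdj

dgahdj


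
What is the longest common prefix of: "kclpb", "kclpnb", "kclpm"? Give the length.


Words: kclpb, kclpnb, kclpm
  Position 0: all 'k' => match
  Position 1: all 'c' => match
  Position 2: all 'l' => match
  Position 3: all 'p' => match
  Position 4: ('b', 'n', 'm') => mismatch, stop
LCP = "kclp" (length 4)

4


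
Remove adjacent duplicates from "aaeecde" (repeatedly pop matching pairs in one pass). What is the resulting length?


Input: aaeecde
Stack-based adjacent duplicate removal:
  Read 'a': push. Stack: a
  Read 'a': matches stack top 'a' => pop. Stack: (empty)
  Read 'e': push. Stack: e
  Read 'e': matches stack top 'e' => pop. Stack: (empty)
  Read 'c': push. Stack: c
  Read 'd': push. Stack: cd
  Read 'e': push. Stack: cde
Final stack: "cde" (length 3)

3


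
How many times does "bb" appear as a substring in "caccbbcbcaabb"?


Searching for "bb" in "caccbbcbcaabb"
Scanning each position:
  Position 0: "ca" => no
  Position 1: "ac" => no
  Position 2: "cc" => no
  Position 3: "cb" => no
  Position 4: "bb" => MATCH
  Position 5: "bc" => no
  Position 6: "cb" => no
  Position 7: "bc" => no
  Position 8: "ca" => no
  Position 9: "aa" => no
  Position 10: "ab" => no
  Position 11: "bb" => MATCH
Total occurrences: 2

2


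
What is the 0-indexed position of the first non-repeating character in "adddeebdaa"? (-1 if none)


Input: adddeebdaa
Character frequencies:
  'a': 3
  'b': 1
  'd': 4
  'e': 2
Scanning left to right for freq == 1:
  Position 0 ('a'): freq=3, skip
  Position 1 ('d'): freq=4, skip
  Position 2 ('d'): freq=4, skip
  Position 3 ('d'): freq=4, skip
  Position 4 ('e'): freq=2, skip
  Position 5 ('e'): freq=2, skip
  Position 6 ('b'): unique! => answer = 6

6


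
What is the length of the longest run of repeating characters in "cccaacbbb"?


Input: "cccaacbbb"
Scanning for longest run:
  Position 1 ('c'): continues run of 'c', length=2
  Position 2 ('c'): continues run of 'c', length=3
  Position 3 ('a'): new char, reset run to 1
  Position 4 ('a'): continues run of 'a', length=2
  Position 5 ('c'): new char, reset run to 1
  Position 6 ('b'): new char, reset run to 1
  Position 7 ('b'): continues run of 'b', length=2
  Position 8 ('b'): continues run of 'b', length=3
Longest run: 'c' with length 3

3


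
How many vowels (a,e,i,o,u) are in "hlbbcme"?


Input: hlbbcme
Checking each character:
  'h' at position 0: consonant
  'l' at position 1: consonant
  'b' at position 2: consonant
  'b' at position 3: consonant
  'c' at position 4: consonant
  'm' at position 5: consonant
  'e' at position 6: vowel (running total: 1)
Total vowels: 1

1


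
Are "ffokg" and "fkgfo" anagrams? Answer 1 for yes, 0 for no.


Strings: "ffokg", "fkgfo"
Sorted first:  ffgko
Sorted second: ffgko
Sorted forms match => anagrams

1


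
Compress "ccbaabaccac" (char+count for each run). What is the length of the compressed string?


Input: ccbaabaccac
Runs:
  'c' x 2 => "c2"
  'b' x 1 => "b1"
  'a' x 2 => "a2"
  'b' x 1 => "b1"
  'a' x 1 => "a1"
  'c' x 2 => "c2"
  'a' x 1 => "a1"
  'c' x 1 => "c1"
Compressed: "c2b1a2b1a1c2a1c1"
Compressed length: 16

16


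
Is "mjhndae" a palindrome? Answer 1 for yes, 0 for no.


Input: mjhndae
Reversed: eadnhjm
  Compare pos 0 ('m') with pos 6 ('e'): MISMATCH
  Compare pos 1 ('j') with pos 5 ('a'): MISMATCH
  Compare pos 2 ('h') with pos 4 ('d'): MISMATCH
Result: not a palindrome

0


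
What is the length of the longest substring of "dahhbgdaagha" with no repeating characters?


Input: "dahhbgdaagha"
Sliding window (track last position of each char):
  Position 0 ('d'): window [0,0] length 1 -- new best
  Position 1 ('a'): window [0,1] length 2 -- new best
  Position 2 ('h'): window [0,2] length 3 -- new best
  Position 3 ('h'): repeat (last at 2), move window start to 3
  Position 3 ('h'): window [3,3] length 1
  Position 4 ('b'): window [3,4] length 2
  Position 5 ('g'): window [3,5] length 3
  Position 6 ('d'): window [3,6] length 4 -- new best
  Position 7 ('a'): window [3,7] length 5 -- new best
  Position 8 ('a'): repeat (last at 7), move window start to 8
  Position 8 ('a'): window [8,8] length 1
  Position 9 ('g'): window [8,9] length 2
  Position 10 ('h'): window [8,10] length 3
  Position 11 ('a'): repeat (last at 8), move window start to 9
  Position 11 ('a'): window [9,11] length 3
Longest substring with no repeats: "hbgda" with length 5

5


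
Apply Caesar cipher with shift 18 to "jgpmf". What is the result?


Caesar cipher: shift "jgpmf" by 18
  'j' (pos 9) + 18 = pos 1 = 'b'
  'g' (pos 6) + 18 = pos 24 = 'y'
  'p' (pos 15) + 18 = pos 7 = 'h'
  'm' (pos 12) + 18 = pos 4 = 'e'
  'f' (pos 5) + 18 = pos 23 = 'x'
Result: byhex

byhex


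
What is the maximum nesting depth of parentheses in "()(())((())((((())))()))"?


Input: "()(())((())((((())))()))"
Tracking depth:
  Position 0 '(': depth becomes 1
  Position 1 ')': depth becomes 0
  Position 2 '(': depth becomes 1
  Position 3 '(': depth becomes 2
  Position 4 ')': depth becomes 1
  Position 5 ')': depth becomes 0
  Position 6 '(': depth becomes 1
  Position 7 '(': depth becomes 2
  Position 8 '(': depth becomes 3
  Position 9 ')': depth becomes 2
  Position 10 ')': depth becomes 1
  Position 11 '(': depth becomes 2
  Position 12 '(': depth becomes 3
  Position 13 '(': depth becomes 4
  Position 14 '(': depth becomes 5
  Position 15 '(': depth becomes 6
  Position 16 ')': depth becomes 5
  Position 17 ')': depth becomes 4
  Position 18 ')': depth becomes 3
  Position 19 ')': depth becomes 2
  Position 20 '(': depth becomes 3
  Position 21 ')': depth becomes 2
  Position 22 ')': depth becomes 1
  Position 23 ')': depth becomes 0
Maximum depth reached: 6

6


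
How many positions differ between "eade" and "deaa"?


Comparing "eade" and "deaa" position by position:
  Position 0: 'e' vs 'd' => DIFFER
  Position 1: 'a' vs 'e' => DIFFER
  Position 2: 'd' vs 'a' => DIFFER
  Position 3: 'e' vs 'a' => DIFFER
Positions that differ: 4

4


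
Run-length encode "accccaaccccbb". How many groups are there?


Input: accccaaccccbb
Scanning for consecutive runs:
  Group 1: 'a' x 1 (positions 0-0)
  Group 2: 'c' x 4 (positions 1-4)
  Group 3: 'a' x 2 (positions 5-6)
  Group 4: 'c' x 4 (positions 7-10)
  Group 5: 'b' x 2 (positions 11-12)
Total groups: 5

5
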